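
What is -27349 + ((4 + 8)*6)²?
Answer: -22165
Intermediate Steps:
-27349 + ((4 + 8)*6)² = -27349 + (12*6)² = -27349 + 72² = -27349 + 5184 = -22165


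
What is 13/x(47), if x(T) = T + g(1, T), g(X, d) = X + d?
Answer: 13/95 ≈ 0.13684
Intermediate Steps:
x(T) = 1 + 2*T (x(T) = T + (1 + T) = 1 + 2*T)
13/x(47) = 13/(1 + 2*47) = 13/(1 + 94) = 13/95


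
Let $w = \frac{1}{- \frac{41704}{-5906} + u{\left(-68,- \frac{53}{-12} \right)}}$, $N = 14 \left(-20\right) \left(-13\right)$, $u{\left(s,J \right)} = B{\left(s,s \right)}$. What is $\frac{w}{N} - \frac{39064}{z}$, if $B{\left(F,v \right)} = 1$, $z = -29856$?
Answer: $\frac{35260328933}{26948212200} \approx 1.3084$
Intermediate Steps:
$u{\left(s,J \right)} = 1$
$N = 3640$ ($N = \left(-280\right) \left(-13\right) = 3640$)
$w = \frac{2953}{23805}$ ($w = \frac{1}{- \frac{41704}{-5906} + 1} = \frac{1}{\left(-41704\right) \left(- \frac{1}{5906}\right) + 1} = \frac{1}{\frac{20852}{2953} + 1} = \frac{1}{\frac{23805}{2953}} = \frac{2953}{23805} \approx 0.12405$)
$\frac{w}{N} - \frac{39064}{z} = \frac{2953}{23805 \cdot 3640} - \frac{39064}{-29856} = \frac{2953}{23805} \cdot \frac{1}{3640} - - \frac{4883}{3732} = \frac{2953}{86650200} + \frac{4883}{3732} = \frac{35260328933}{26948212200}$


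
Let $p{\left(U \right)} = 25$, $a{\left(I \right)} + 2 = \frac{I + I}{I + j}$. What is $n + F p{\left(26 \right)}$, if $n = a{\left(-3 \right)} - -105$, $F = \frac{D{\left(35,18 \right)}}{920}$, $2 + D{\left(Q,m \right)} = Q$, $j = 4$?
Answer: $\frac{18013}{184} \approx 97.897$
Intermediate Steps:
$a{\left(I \right)} = -2 + \frac{2 I}{4 + I}$ ($a{\left(I \right)} = -2 + \frac{I + I}{I + 4} = -2 + \frac{2 I}{4 + I}$)
$D{\left(Q,m \right)} = -2 + Q$
$F = \frac{33}{920}$ ($F = \frac{-2 + 35}{920} = 33 \cdot \frac{1}{920} = \frac{33}{920} \approx 0.03587$)
$n = 97$ ($n = - \frac{8}{4 - 3} - -105 = - \frac{8}{1} + 105 = \left(-8\right) 1 + 105 = -8 + 105 = 97$)
$n + F p{\left(26 \right)} = 97 + \frac{33}{920} \cdot 25 = 97 + \frac{165}{184} = \frac{18013}{184}$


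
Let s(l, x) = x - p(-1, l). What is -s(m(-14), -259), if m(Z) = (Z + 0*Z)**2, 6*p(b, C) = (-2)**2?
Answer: 779/3 ≈ 259.67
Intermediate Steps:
p(b, C) = 2/3 (p(b, C) = (1/6)*(-2)**2 = (1/6)*4 = 2/3)
m(Z) = Z**2 (m(Z) = (Z + 0)**2 = Z**2)
s(l, x) = -2/3 + x (s(l, x) = x - 1*2/3 = x - 2/3 = -2/3 + x)
-s(m(-14), -259) = -(-2/3 - 259) = -1*(-779/3) = 779/3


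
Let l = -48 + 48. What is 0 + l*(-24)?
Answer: 0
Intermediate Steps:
l = 0
0 + l*(-24) = 0 + 0*(-24) = 0 + 0 = 0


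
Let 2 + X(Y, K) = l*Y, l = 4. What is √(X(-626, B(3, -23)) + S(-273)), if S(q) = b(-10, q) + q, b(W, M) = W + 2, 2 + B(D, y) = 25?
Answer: I*√2787 ≈ 52.792*I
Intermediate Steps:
B(D, y) = 23 (B(D, y) = -2 + 25 = 23)
b(W, M) = 2 + W
X(Y, K) = -2 + 4*Y
S(q) = -8 + q (S(q) = (2 - 10) + q = -8 + q)
√(X(-626, B(3, -23)) + S(-273)) = √((-2 + 4*(-626)) + (-8 - 273)) = √((-2 - 2504) - 281) = √(-2506 - 281) = √(-2787) = I*√2787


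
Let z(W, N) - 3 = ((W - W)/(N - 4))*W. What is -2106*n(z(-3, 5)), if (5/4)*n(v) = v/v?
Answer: -8424/5 ≈ -1684.8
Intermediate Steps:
z(W, N) = 3 (z(W, N) = 3 + ((W - W)/(N - 4))*W = 3 + (0/(-4 + N))*W = 3 + 0*W = 3 + 0 = 3)
n(v) = ⅘ (n(v) = 4*(v/v)/5 = (⅘)*1 = ⅘)
-2106*n(z(-3, 5)) = -2106*⅘ = -8424/5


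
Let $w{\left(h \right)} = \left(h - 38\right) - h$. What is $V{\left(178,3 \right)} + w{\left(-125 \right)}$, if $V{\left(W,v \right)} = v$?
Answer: $-35$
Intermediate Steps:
$w{\left(h \right)} = -38$ ($w{\left(h \right)} = \left(-38 + h\right) - h = -38$)
$V{\left(178,3 \right)} + w{\left(-125 \right)} = 3 - 38 = -35$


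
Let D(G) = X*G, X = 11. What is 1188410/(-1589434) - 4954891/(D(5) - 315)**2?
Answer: -3977904368847/53722869200 ≈ -74.045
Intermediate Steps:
D(G) = 11*G
1188410/(-1589434) - 4954891/(D(5) - 315)**2 = 1188410/(-1589434) - 4954891/(11*5 - 315)**2 = 1188410*(-1/1589434) - 4954891/(55 - 315)**2 = -594205/794717 - 4954891/((-260)**2) = -594205/794717 - 4954891/67600 = -3977904368847/53722869200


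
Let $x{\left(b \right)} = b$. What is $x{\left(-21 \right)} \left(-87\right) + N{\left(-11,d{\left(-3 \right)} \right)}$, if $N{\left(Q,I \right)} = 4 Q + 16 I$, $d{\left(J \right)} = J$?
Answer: $1735$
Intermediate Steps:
$x{\left(-21 \right)} \left(-87\right) + N{\left(-11,d{\left(-3 \right)} \right)} = \left(-21\right) \left(-87\right) + \left(4 \left(-11\right) + 16 \left(-3\right)\right) = 1827 - 92 = 1735$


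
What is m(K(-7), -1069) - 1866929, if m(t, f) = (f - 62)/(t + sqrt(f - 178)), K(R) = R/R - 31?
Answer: -4008262633/2147 + 1131*I*sqrt(1247)/2147 ≈ -1.8669e+6 + 18.602*I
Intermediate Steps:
K(R) = -30 (K(R) = 1 - 31 = -30)
m(t, f) = (-62 + f)/(t + sqrt(-178 + f))
m(K(-7), -1069) - 1866929 = (-62 - 1069)/(-30 + sqrt(-178 - 1069)) - 1866929 = -1131/(-30 + sqrt(-1247)) - 1866929 = -1131/(-30 + I*sqrt(1247)) - 1866929 = -1866929 - 1131/(-30 + I*sqrt(1247))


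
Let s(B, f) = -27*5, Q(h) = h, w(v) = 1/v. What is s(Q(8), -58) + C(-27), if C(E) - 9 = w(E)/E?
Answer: -91853/729 ≈ -126.00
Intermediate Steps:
s(B, f) = -135
C(E) = 9 + E⁻² (C(E) = 9 + 1/(E*E) = 9 + E⁻²)
s(Q(8), -58) + C(-27) = -135 + (9 + (-27)⁻²) = -135 + (9 + 1/729) = -135 + 6562/729 = -91853/729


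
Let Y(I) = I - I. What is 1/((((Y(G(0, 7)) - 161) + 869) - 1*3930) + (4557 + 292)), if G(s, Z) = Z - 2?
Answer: 1/1627 ≈ 0.00061463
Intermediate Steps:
G(s, Z) = -2 + Z
Y(I) = 0
1/((((Y(G(0, 7)) - 161) + 869) - 1*3930) + (4557 + 292)) = 1/((((0 - 161) + 869) - 1*3930) + (4557 + 292)) = 1/(((-161 + 869) - 3930) + 4849) = 1/((708 - 3930) + 4849) = 1/(-3222 + 4849) = 1/1627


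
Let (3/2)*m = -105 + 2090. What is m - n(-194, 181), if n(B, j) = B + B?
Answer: 5134/3 ≈ 1711.3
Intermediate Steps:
n(B, j) = 2*B
m = 3970/3 (m = 2*(-105 + 2090)/3 = (2/3)*1985 = 3970/3 ≈ 1323.3)
m - n(-194, 181) = 3970/3 - 2*(-194) = 3970/3 - 1*(-388) = 3970/3 + 388 = 5134/3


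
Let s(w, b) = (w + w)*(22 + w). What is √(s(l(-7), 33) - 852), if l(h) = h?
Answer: 3*I*√118 ≈ 32.588*I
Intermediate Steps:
s(w, b) = 2*w*(22 + w) (s(w, b) = (2*w)*(22 + w) = 2*w*(22 + w))
√(s(l(-7), 33) - 852) = √(2*(-7)*(22 - 7) - 852) = √(2*(-7)*15 - 852) = √(-210 - 852) = √(-1062) = 3*I*√118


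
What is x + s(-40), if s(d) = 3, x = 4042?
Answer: 4045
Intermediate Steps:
x + s(-40) = 4042 + 3 = 4045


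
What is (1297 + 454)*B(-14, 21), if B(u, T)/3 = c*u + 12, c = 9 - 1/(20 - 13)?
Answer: -588336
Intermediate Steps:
c = 62/7 (c = 9 - 1/7 = 9 - 1*⅐ = 9 - ⅐ = 62/7 ≈ 8.8571)
B(u, T) = 36 + 186*u/7 (B(u, T) = 3*(62*u/7 + 12) = 3*(12 + 62*u/7) = 36 + 186*u/7)
(1297 + 454)*B(-14, 21) = (1297 + 454)*(36 + (186/7)*(-14)) = 1751*(36 - 372) = 1751*(-336) = -588336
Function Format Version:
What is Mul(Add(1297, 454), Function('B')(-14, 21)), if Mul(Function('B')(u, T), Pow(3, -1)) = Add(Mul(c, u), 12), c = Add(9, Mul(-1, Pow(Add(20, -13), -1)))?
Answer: -588336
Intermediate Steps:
c = Rational(62, 7) (c = Add(9, Mul(-1, Pow(7, -1))) = Add(9, Mul(-1, Rational(1, 7))) = Add(9, Rational(-1, 7)) = Rational(62, 7) ≈ 8.8571)
Function('B')(u, T) = Add(36, Mul(Rational(186, 7), u)) (Function('B')(u, T) = Mul(3, Add(Mul(Rational(62, 7), u), 12)) = Mul(3, Add(12, Mul(Rational(62, 7), u))) = Add(36, Mul(Rational(186, 7), u)))
Mul(Add(1297, 454), Function('B')(-14, 21)) = Mul(Add(1297, 454), Add(36, Mul(Rational(186, 7), -14))) = Mul(1751, Add(36, -372)) = Mul(1751, -336) = -588336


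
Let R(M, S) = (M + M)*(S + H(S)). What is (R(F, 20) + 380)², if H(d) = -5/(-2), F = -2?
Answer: 84100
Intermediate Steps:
H(d) = 5/2 (H(d) = -5*(-½) = 5/2)
R(M, S) = 2*M*(5/2 + S) (R(M, S) = (M + M)*(S + 5/2) = (2*M)*(5/2 + S) = 2*M*(5/2 + S))
(R(F, 20) + 380)² = (-2*(5 + 2*20) + 380)² = (-2*(5 + 40) + 380)² = (-2*45 + 380)² = (-90 + 380)² = 290² = 84100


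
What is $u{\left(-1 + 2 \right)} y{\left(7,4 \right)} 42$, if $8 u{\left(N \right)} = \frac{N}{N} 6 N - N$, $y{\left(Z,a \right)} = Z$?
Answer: $\frac{735}{4} \approx 183.75$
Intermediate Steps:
$u{\left(N \right)} = \frac{5 N}{8}$ ($u{\left(N \right)} = \frac{\frac{N}{N} 6 N - N}{8} = \frac{1 \cdot 6 N - N}{8} = \frac{6 N - N}{8} = \frac{5 N}{8}$)
$u{\left(-1 + 2 \right)} y{\left(7,4 \right)} 42 = \frac{5 \left(-1 + 2\right)}{8} \cdot 7 \cdot 42 = \frac{5}{8} \cdot 1 \cdot 7 \cdot 42 = \frac{5}{8} \cdot 7 \cdot 42 = \frac{35}{8} \cdot 42 = \frac{735}{4}$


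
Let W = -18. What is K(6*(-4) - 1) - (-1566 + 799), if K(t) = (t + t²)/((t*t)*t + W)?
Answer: 11997581/15643 ≈ 766.96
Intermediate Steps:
K(t) = (t + t²)/(-18 + t³) (K(t) = (t + t²)/((t*t)*t - 18) = (t + t²)/(t²*t - 18) = (t + t²)/(t³ - 18) = (t + t²)/(-18 + t³))
K(6*(-4) - 1) - (-1566 + 799) = (6*(-4) - 1)*(1 + (6*(-4) - 1))/(-18 + (6*(-4) - 1)³) - (-1566 + 799) = (-24 - 1)*(1 + (-24 - 1))/(-18 + (-24 - 1)³) - 1*(-767) = -25*(1 - 25)/(-18 + (-25)³) + 767 = -25*(-24)/(-18 - 15625) + 767 = -25*(-24)/(-15643) + 767 = -25*(-1/15643)*(-24) + 767 = -600/15643 + 767 = 11997581/15643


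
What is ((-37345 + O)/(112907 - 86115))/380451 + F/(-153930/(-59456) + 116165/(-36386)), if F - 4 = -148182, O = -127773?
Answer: 58348482998176397655181/237681610494527820 ≈ 2.4549e+5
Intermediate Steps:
F = -148178 (F = 4 - 148182 = -148178)
((-37345 + O)/(112907 - 86115))/380451 + F/(-153930/(-59456) + 116165/(-36386)) = ((-37345 - 127773)/(112907 - 86115))/380451 - 148178/(-153930/(-59456) + 116165/(-36386)) = -165118/26792*(1/380451) - 148178/(-153930*(-1/59456) + 116165*(-1/36386)) = -165118*1/26792*(1/380451) - 148178/(76965/29728 - 16595/5198) = -82559/13396*1/380451 - 148178/(-46636045/77263072) = -82559/5096521596 - 148178*(-77263072/46636045) = -82559/5096521596 + 11448687482816/46636045 = 58348482998176397655181/237681610494527820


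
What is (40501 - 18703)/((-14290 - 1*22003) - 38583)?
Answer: -10899/37438 ≈ -0.29112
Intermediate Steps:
(40501 - 18703)/((-14290 - 1*22003) - 38583) = 21798/((-14290 - 22003) - 38583) = 21798/(-36293 - 38583) = 21798/(-74876) = 21798*(-1/74876) = -10899/37438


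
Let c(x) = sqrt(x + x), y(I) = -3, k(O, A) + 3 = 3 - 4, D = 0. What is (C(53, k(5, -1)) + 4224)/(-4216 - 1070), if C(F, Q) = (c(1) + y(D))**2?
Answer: -4235/5286 + sqrt(2)/881 ≈ -0.79957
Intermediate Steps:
k(O, A) = -4 (k(O, A) = -3 + (3 - 4) = -3 - 1 = -4)
c(x) = sqrt(2)*sqrt(x) (c(x) = sqrt(2*x) = sqrt(2)*sqrt(x))
C(F, Q) = (-3 + sqrt(2))**2 (C(F, Q) = (sqrt(2)*sqrt(1) - 3)**2 = (sqrt(2)*1 - 3)**2 = (sqrt(2) - 3)**2 = (-3 + sqrt(2))**2)
(C(53, k(5, -1)) + 4224)/(-4216 - 1070) = ((3 - sqrt(2))**2 + 4224)/(-4216 - 1070) = (4224 + (3 - sqrt(2))**2)/(-5286) = (4224 + (3 - sqrt(2))**2)*(-1/5286) = -704/881 - (3 - sqrt(2))**2/5286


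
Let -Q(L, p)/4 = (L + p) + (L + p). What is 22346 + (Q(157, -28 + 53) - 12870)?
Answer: 8020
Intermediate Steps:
Q(L, p) = -8*L - 8*p (Q(L, p) = -4*((L + p) + (L + p)) = -4*(2*L + 2*p) = -8*L - 8*p)
22346 + (Q(157, -28 + 53) - 12870) = 22346 + ((-8*157 - 8*(-28 + 53)) - 12870) = 22346 + ((-1256 - 8*25) - 12870) = 22346 + ((-1256 - 200) - 12870) = 22346 + (-1456 - 12870) = 22346 - 14326 = 8020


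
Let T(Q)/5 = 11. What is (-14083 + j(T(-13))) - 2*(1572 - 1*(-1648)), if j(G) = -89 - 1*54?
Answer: -20666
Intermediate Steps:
T(Q) = 55 (T(Q) = 5*11 = 55)
j(G) = -143 (j(G) = -89 - 54 = -143)
(-14083 + j(T(-13))) - 2*(1572 - 1*(-1648)) = (-14083 - 143) - 2*(1572 - 1*(-1648)) = -14226 - 2*(1572 + 1648) = -14226 - 2*3220 = -14226 - 6440 = -20666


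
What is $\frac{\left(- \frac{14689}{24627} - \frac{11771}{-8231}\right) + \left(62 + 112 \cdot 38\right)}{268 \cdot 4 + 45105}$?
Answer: $\frac{875448465424}{9360301258149} \approx 0.093528$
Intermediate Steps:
$\frac{\left(- \frac{14689}{24627} - \frac{11771}{-8231}\right) + \left(62 + 112 \cdot 38\right)}{268 \cdot 4 + 45105} = \frac{\left(\left(-14689\right) \frac{1}{24627} - - \frac{11771}{8231}\right) + \left(62 + 4256\right)}{1072 + 45105} = \frac{\left(- \frac{14689}{24627} + \frac{11771}{8231}\right) + 4318}{46177} = \left(\frac{168979258}{202704837} + 4318\right) \frac{1}{46177} = \frac{875448465424}{202704837} \cdot \frac{1}{46177} = \frac{875448465424}{9360301258149}$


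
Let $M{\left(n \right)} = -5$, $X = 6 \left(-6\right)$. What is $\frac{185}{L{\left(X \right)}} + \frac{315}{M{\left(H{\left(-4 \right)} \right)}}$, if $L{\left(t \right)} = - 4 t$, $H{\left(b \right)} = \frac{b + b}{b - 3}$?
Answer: $- \frac{8887}{144} \approx -61.715$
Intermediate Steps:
$H{\left(b \right)} = \frac{2 b}{-3 + b}$
$X = -36$
$\frac{185}{L{\left(X \right)}} + \frac{315}{M{\left(H{\left(-4 \right)} \right)}} = \frac{185}{\left(-4\right) \left(-36\right)} + \frac{315}{-5} = \frac{185}{144} + 315 \left(- \frac{1}{5}\right) = 185 \cdot \frac{1}{144} - 63 = \frac{185}{144} - 63 = - \frac{8887}{144}$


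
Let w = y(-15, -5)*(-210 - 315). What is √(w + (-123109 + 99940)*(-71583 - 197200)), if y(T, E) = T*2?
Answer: √6227449077 ≈ 78914.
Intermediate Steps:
y(T, E) = 2*T
w = 15750 (w = (2*(-15))*(-210 - 315) = -30*(-525) = 15750)
√(w + (-123109 + 99940)*(-71583 - 197200)) = √(15750 + (-123109 + 99940)*(-71583 - 197200)) = √(15750 - 23169*(-268783)) = √(15750 + 6227433327) = √6227449077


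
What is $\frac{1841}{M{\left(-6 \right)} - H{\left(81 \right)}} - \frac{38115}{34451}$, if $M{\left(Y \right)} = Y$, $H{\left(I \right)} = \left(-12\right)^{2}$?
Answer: $- \frac{69141541}{5167650} \approx -13.38$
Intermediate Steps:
$H{\left(I \right)} = 144$
$\frac{1841}{M{\left(-6 \right)} - H{\left(81 \right)}} - \frac{38115}{34451} = \frac{1841}{-6 - 144} - \frac{38115}{34451} = \frac{1841}{-150} - \frac{38115}{34451} = 1841 \left(- \frac{1}{150}\right) - \frac{38115}{34451} = - \frac{1841}{150} - \frac{38115}{34451} = - \frac{69141541}{5167650}$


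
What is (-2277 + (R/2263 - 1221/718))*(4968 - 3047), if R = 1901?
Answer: -7109899973383/1624834 ≈ -4.3758e+6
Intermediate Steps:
(-2277 + (R/2263 - 1221/718))*(4968 - 3047) = (-2277 + (1901/2263 - 1221/718))*(4968 - 3047) = (-2277 + (1901*(1/2263) - 1221*1/718))*1921 = (-2277 + (1901/2263 - 1221/718))*1921 = (-2277 - 1398205/1624834)*1921 = -3701145223/1624834*1921 = -7109899973383/1624834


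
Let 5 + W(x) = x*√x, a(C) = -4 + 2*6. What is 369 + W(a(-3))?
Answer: 364 + 16*√2 ≈ 386.63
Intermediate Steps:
a(C) = 8 (a(C) = -4 + 12 = 8)
W(x) = -5 + x^(3/2) (W(x) = -5 + x*√x = -5 + x^(3/2))
369 + W(a(-3)) = 369 + (-5 + 8^(3/2)) = 369 + (-5 + 16*√2) = 364 + 16*√2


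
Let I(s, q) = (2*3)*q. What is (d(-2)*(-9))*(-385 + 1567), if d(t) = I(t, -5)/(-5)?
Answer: -63828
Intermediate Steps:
I(s, q) = 6*q
d(t) = 6 (d(t) = (6*(-5))/(-5) = -30*(-⅕) = 6)
(d(-2)*(-9))*(-385 + 1567) = (6*(-9))*(-385 + 1567) = -54*1182 = -63828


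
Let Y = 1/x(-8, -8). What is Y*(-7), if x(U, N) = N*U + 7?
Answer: -7/71 ≈ -0.098592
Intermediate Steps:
x(U, N) = 7 + N*U
Y = 1/71 (Y = 1/(7 - 8*(-8)) = 1/(7 + 64) = 1/71 ≈ 0.014085)
Y*(-7) = (1/71)*(-7) = -7/71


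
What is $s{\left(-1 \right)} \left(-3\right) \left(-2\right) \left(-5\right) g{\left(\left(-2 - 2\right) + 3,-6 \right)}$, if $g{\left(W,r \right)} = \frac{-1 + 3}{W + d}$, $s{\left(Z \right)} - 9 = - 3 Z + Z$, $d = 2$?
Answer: $-660$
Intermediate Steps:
$s{\left(Z \right)} = 9 - 2 Z$ ($s{\left(Z \right)} = 9 + \left(- 3 Z + Z\right) = 9 - 2 Z$)
$g{\left(W,r \right)} = \frac{2}{2 + W}$ ($g{\left(W,r \right)} = \frac{-1 + 3}{W + 2} = \frac{2}{2 + W}$)
$s{\left(-1 \right)} \left(-3\right) \left(-2\right) \left(-5\right) g{\left(\left(-2 - 2\right) + 3,-6 \right)} = \left(9 - -2\right) \left(-3\right) \left(-2\right) \left(-5\right) \frac{2}{2 + \left(\left(-2 - 2\right) + 3\right)} = \left(9 + 2\right) \left(-3\right) \left(-2\right) \left(-5\right) \frac{2}{2 + \left(-4 + 3\right)} = 11 \left(-3\right) \left(-2\right) \left(-5\right) \frac{2}{2 - 1} = \left(-33\right) \left(-2\right) \left(-5\right) \frac{2}{1} = 66 \left(-5\right) 2 \cdot 1 = \left(-330\right) 2 = -660$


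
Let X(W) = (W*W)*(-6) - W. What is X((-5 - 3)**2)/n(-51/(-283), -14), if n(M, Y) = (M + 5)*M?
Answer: -986696480/37383 ≈ -26394.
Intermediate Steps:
n(M, Y) = M*(5 + M) (n(M, Y) = (5 + M)*M = M*(5 + M))
X(W) = -W - 6*W**2 (X(W) = W**2*(-6) - W = -6*W**2 - W = -W - 6*W**2)
X((-5 - 3)**2)/n(-51/(-283), -14) = (-(-5 - 3)**2*(1 + 6*(-5 - 3)**2))/(((-51/(-283))*(5 - 51/(-283)))) = (-1*(-8)**2*(1 + 6*(-8)**2))/(((-51*(-1/283))*(5 - 51*(-1/283)))) = (-1*64*(1 + 6*64))/((51*(5 + 51/283)/283)) = (-1*64*(1 + 384))/(((51/283)*(1466/283))) = (-1*64*385)/(74766/80089) = -24640*80089/74766 = -986696480/37383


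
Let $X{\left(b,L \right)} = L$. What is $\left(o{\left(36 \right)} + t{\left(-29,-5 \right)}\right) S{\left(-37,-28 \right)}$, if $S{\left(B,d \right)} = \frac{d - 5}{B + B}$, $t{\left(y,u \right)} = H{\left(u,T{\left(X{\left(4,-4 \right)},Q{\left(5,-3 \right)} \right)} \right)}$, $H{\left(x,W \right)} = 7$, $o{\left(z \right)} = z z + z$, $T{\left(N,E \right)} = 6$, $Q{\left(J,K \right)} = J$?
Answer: $\frac{44187}{74} \approx 597.12$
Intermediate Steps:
$o{\left(z \right)} = z + z^{2}$ ($o{\left(z \right)} = z^{2} + z = z + z^{2}$)
$t{\left(y,u \right)} = 7$
$S{\left(B,d \right)} = \frac{-5 + d}{2 B}$
$\left(o{\left(36 \right)} + t{\left(-29,-5 \right)}\right) S{\left(-37,-28 \right)} = \left(36 \left(1 + 36\right) + 7\right) \frac{-5 - 28}{2 \left(-37\right)} = \left(36 \cdot 37 + 7\right) \frac{1}{2} \left(- \frac{1}{37}\right) \left(-33\right) = \left(1332 + 7\right) \frac{33}{74} = 1339 \cdot \frac{33}{74} = \frac{44187}{74}$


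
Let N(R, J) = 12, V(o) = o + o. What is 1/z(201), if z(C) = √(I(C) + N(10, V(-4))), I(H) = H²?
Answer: √40413/40413 ≈ 0.0049744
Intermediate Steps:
V(o) = 2*o
z(C) = √(12 + C²) (z(C) = √(C² + 12) = √(12 + C²))
1/z(201) = 1/(√(12 + 201²)) = 1/(√(12 + 40401)) = 1/(√40413) = √40413/40413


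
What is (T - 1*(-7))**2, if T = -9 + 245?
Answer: 59049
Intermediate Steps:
T = 236
(T - 1*(-7))**2 = (236 - 1*(-7))**2 = (236 + 7)**2 = 243**2 = 59049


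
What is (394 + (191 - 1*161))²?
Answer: 179776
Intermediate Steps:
(394 + (191 - 1*161))² = (394 + (191 - 161))² = (394 + 30)² = 424² = 179776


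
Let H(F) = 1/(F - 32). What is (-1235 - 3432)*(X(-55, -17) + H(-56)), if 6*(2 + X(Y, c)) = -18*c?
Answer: -20119437/88 ≈ -2.2863e+5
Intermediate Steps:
X(Y, c) = -2 - 3*c (X(Y, c) = -2 + (-18*c)/6 = -2 - 3*c)
H(F) = 1/(-32 + F)
(-1235 - 3432)*(X(-55, -17) + H(-56)) = (-1235 - 3432)*((-2 - 3*(-17)) + 1/(-32 - 56)) = -4667*((-2 + 51) + 1/(-88)) = -4667*(49 - 1/88) = -4667*4311/88 = -20119437/88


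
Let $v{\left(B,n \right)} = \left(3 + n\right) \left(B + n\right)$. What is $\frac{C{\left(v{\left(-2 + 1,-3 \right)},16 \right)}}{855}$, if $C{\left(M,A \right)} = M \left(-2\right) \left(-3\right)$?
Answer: $0$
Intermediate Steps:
$C{\left(M,A \right)} = 6 M$ ($C{\left(M,A \right)} = - 2 M \left(-3\right) = 6 M$)
$\frac{C{\left(v{\left(-2 + 1,-3 \right)},16 \right)}}{855} = \frac{6 \left(\left(-3\right)^{2} + 3 \left(-2 + 1\right) + 3 \left(-3\right) + \left(-2 + 1\right) \left(-3\right)\right)}{855} = 6 \left(9 + 3 \left(-1\right) - 9 - -3\right) \frac{1}{855} = 6 \left(9 - 3 - 9 + 3\right) \frac{1}{855} = 6 \cdot 0 \cdot \frac{1}{855} = 0 \cdot \frac{1}{855} = 0$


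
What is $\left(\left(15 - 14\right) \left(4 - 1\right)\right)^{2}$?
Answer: $9$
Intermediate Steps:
$\left(\left(15 - 14\right) \left(4 - 1\right)\right)^{2} = \left(1 \left(4 - 1\right)\right)^{2} = \left(1 \cdot 3\right)^{2} = 3^{2} = 9$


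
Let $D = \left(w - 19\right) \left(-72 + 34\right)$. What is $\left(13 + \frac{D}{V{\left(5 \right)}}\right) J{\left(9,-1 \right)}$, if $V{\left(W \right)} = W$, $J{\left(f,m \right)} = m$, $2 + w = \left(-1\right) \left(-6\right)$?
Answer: $-127$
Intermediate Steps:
$w = 4$ ($w = -2 - -6 = -2 + 6 = 4$)
$D = 570$ ($D = \left(4 - 19\right) \left(-72 + 34\right) = \left(-15\right) \left(-38\right) = 570$)
$\left(13 + \frac{D}{V{\left(5 \right)}}\right) J{\left(9,-1 \right)} = \left(13 + \frac{570}{5}\right) \left(-1\right) = \left(13 + 570 \cdot \frac{1}{5}\right) \left(-1\right) = \left(13 + 114\right) \left(-1\right) = 127 \left(-1\right) = -127$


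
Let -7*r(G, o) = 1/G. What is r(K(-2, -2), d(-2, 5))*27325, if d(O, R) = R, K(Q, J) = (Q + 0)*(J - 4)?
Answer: -27325/84 ≈ -325.30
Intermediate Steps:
K(Q, J) = Q*(-4 + J)
r(G, o) = -1/(7*G)
r(K(-2, -2), d(-2, 5))*27325 = -(-1/(2*(-4 - 2)))/7*27325 = -1/(7*((-2*(-6))))*27325 = -⅐/12*27325 = -⅐*1/12*27325 = -1/84*27325 = -27325/84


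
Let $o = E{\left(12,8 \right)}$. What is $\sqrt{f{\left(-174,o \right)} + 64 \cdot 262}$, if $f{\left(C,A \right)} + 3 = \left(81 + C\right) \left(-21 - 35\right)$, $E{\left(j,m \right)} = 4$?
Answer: $\sqrt{21973} \approx 148.23$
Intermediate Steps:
$o = 4$
$f{\left(C,A \right)} = -4539 - 56 C$ ($f{\left(C,A \right)} = -3 + \left(81 + C\right) \left(-21 - 35\right) = -3 + \left(81 + C\right) \left(-56\right) = -3 - \left(4536 + 56 C\right) = -4539 - 56 C$)
$\sqrt{f{\left(-174,o \right)} + 64 \cdot 262} = \sqrt{\left(-4539 - -9744\right) + 64 \cdot 262} = \sqrt{\left(-4539 + 9744\right) + 16768} = \sqrt{5205 + 16768} = \sqrt{21973}$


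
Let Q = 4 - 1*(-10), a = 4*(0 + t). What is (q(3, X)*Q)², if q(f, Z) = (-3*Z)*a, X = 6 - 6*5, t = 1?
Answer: 16257024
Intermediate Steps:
a = 4 (a = 4*(0 + 1) = 4*1 = 4)
X = -24 (X = 6 - 1*30 = 6 - 30 = -24)
q(f, Z) = -12*Z (q(f, Z) = -3*Z*4 = -12*Z)
Q = 14 (Q = 4 + 10 = 14)
(q(3, X)*Q)² = (-12*(-24)*14)² = (288*14)² = 4032² = 16257024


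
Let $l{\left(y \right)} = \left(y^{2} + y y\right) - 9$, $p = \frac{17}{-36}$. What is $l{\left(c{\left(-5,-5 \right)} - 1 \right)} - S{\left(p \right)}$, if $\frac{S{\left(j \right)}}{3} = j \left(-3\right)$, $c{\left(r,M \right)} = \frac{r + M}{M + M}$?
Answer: $- \frac{53}{4} \approx -13.25$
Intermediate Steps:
$c{\left(r,M \right)} = \frac{M + r}{2 M}$
$p = - \frac{17}{36}$ ($p = 17 \left(- \frac{1}{36}\right) = - \frac{17}{36} \approx -0.47222$)
$l{\left(y \right)} = -9 + 2 y^{2}$ ($l{\left(y \right)} = \left(y^{2} + y^{2}\right) - 9 = 2 y^{2} - 9 = -9 + 2 y^{2}$)
$S{\left(j \right)} = - 9 j$ ($S{\left(j \right)} = 3 j \left(-3\right) = 3 \left(- 3 j\right) = - 9 j$)
$l{\left(c{\left(-5,-5 \right)} - 1 \right)} - S{\left(p \right)} = \left(-9 + 2 \left(\frac{-5 - 5}{2 \left(-5\right)} - 1\right)^{2}\right) - \left(-9\right) \left(- \frac{17}{36}\right) = \left(-9 + 2 \left(\frac{1}{2} \left(- \frac{1}{5}\right) \left(-10\right) - 1\right)^{2}\right) - \frac{17}{4} = \left(-9 + 2 \left(1 - 1\right)^{2}\right) - \frac{17}{4} = \left(-9 + 2 \cdot 0^{2}\right) - \frac{17}{4} = \left(-9 + 2 \cdot 0\right) - \frac{17}{4} = \left(-9 + 0\right) - \frac{17}{4} = -9 - \frac{17}{4} = - \frac{53}{4}$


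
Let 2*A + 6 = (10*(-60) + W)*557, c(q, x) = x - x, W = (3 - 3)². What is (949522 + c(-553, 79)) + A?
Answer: 782419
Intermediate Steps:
W = 0 (W = 0² = 0)
c(q, x) = 0
A = -167103 (A = -3 + ((10*(-60) + 0)*557)/2 = -3 + ((-600 + 0)*557)/2 = -3 + (-600*557)/2 = -3 + (½)*(-334200) = -3 - 167100 = -167103)
(949522 + c(-553, 79)) + A = (949522 + 0) - 167103 = 949522 - 167103 = 782419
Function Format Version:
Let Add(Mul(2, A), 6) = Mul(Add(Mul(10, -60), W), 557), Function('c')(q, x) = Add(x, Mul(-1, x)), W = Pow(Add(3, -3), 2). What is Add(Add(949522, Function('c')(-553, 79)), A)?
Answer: 782419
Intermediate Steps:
W = 0 (W = Pow(0, 2) = 0)
Function('c')(q, x) = 0
A = -167103 (A = Add(-3, Mul(Rational(1, 2), Mul(Add(Mul(10, -60), 0), 557))) = Add(-3, Mul(Rational(1, 2), Mul(Add(-600, 0), 557))) = Add(-3, Mul(Rational(1, 2), Mul(-600, 557))) = Add(-3, Mul(Rational(1, 2), -334200)) = Add(-3, -167100) = -167103)
Add(Add(949522, Function('c')(-553, 79)), A) = Add(Add(949522, 0), -167103) = Add(949522, -167103) = 782419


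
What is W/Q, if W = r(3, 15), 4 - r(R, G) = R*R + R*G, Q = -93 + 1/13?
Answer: 325/604 ≈ 0.53808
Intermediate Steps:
Q = -1208/13 (Q = -93 + 1/13 = -1208/13 ≈ -92.923)
r(R, G) = 4 - R² - G*R (r(R, G) = 4 - (R*R + R*G) = 4 - (R² + G*R) = 4 + (-R² - G*R) = 4 - R² - G*R)
W = -50 (W = 4 - 1*3² - 1*15*3 = 4 - 1*9 - 45 = 4 - 9 - 45 = -50)
W/Q = -50/(-1208/13) = -50*(-13/1208) = 325/604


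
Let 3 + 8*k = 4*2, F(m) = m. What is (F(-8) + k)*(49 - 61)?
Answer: 177/2 ≈ 88.500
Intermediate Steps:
k = 5/8 (k = -3/8 + (4*2)/8 = -3/8 + (⅛)*8 = -3/8 + 1 = 5/8 ≈ 0.62500)
(F(-8) + k)*(49 - 61) = (-8 + 5/8)*(49 - 61) = -59/8*(-12) = 177/2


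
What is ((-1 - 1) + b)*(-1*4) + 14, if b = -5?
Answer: 42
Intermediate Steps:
((-1 - 1) + b)*(-1*4) + 14 = ((-1 - 1) - 5)*(-1*4) + 14 = (-2 - 5)*(-4) + 14 = -7*(-4) + 14 = 28 + 14 = 42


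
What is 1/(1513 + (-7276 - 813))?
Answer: -1/6576 ≈ -0.00015207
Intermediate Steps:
1/(1513 + (-7276 - 813)) = 1/(1513 - 8089) = 1/(-6576) = -1/6576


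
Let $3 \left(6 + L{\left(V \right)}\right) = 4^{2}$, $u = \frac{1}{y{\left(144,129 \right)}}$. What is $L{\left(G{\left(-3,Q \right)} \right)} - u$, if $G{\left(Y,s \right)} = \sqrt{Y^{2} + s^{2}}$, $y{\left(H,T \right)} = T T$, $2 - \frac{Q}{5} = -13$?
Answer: $- \frac{11095}{16641} \approx -0.66673$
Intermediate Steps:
$Q = 75$ ($Q = 10 - -65 = 10 + 65 = 75$)
$y{\left(H,T \right)} = T^{2}$
$u = \frac{1}{16641}$ ($u = \frac{1}{129^{2}} = \frac{1}{16641} \approx 6.0093 \cdot 10^{-5}$)
$L{\left(V \right)} = - \frac{2}{3}$ ($L{\left(V \right)} = -6 + \frac{4^{2}}{3} = -6 + \frac{1}{3} \cdot 16 = -6 + \frac{16}{3} = - \frac{2}{3}$)
$L{\left(G{\left(-3,Q \right)} \right)} - u = - \frac{2}{3} - \frac{1}{16641} = - \frac{11095}{16641}$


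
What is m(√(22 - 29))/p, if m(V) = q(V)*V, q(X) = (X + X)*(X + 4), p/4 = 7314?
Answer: -7/3657 - 7*I*√7/14628 ≈ -0.0019141 - 0.0012661*I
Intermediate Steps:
p = 29256 (p = 4*7314 = 29256)
q(X) = 2*X*(4 + X) (q(X) = (2*X)*(4 + X) = 2*X*(4 + X))
m(V) = 2*V²*(4 + V) (m(V) = (2*V*(4 + V))*V = 2*V²*(4 + V))
m(√(22 - 29))/p = (2*(√(22 - 29))²*(4 + √(22 - 29)))/29256 = (2*(√(-7))²*(4 + √(-7)))*(1/29256) = (2*(I*√7)²*(4 + I*√7))*(1/29256) = (2*(-7)*(4 + I*√7))*(1/29256) = (-56 - 14*I*√7)*(1/29256) = -7/3657 - 7*I*√7/14628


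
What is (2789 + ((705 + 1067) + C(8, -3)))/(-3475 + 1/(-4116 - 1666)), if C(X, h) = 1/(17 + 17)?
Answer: -448321825/341571667 ≈ -1.3125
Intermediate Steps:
C(X, h) = 1/34
(2789 + ((705 + 1067) + C(8, -3)))/(-3475 + 1/(-4116 - 1666)) = (2789 + ((705 + 1067) + 1/34))/(-3475 + 1/(-4116 - 1666)) = (2789 + (1772 + 1/34))/(-3475 + 1/(-5782)) = (2789 + 60249/34)/(-3475 - 1/5782) = 155075/(34*(-20092451/5782)) = (155075/34)*(-5782/20092451) = -448321825/341571667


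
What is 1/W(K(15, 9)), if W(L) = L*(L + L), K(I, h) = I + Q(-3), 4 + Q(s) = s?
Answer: 1/128 ≈ 0.0078125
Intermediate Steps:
Q(s) = -4 + s
K(I, h) = -7 + I (K(I, h) = I + (-4 - 3) = I - 7 = -7 + I)
W(L) = 2*L**2 (W(L) = L*(2*L) = 2*L**2)
1/W(K(15, 9)) = 1/(2*(-7 + 15)**2) = 1/(2*8**2) = 1/(2*64) = 1/128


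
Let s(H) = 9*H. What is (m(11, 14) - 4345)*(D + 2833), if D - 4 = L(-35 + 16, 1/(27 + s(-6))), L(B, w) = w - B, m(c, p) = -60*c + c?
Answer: -385092334/27 ≈ -1.4263e+7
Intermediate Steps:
m(c, p) = -59*c
D = 620/27 (D = 4 + (1/(27 + 9*(-6)) - (-35 + 16)) = 4 + (1/(27 - 54) - 1*(-19)) = 4 + (1/(-27) + 19) = 4 + (-1/27 + 19) = 4 + 512/27 = 620/27 ≈ 22.963)
(m(11, 14) - 4345)*(D + 2833) = (-59*11 - 4345)*(620/27 + 2833) = (-649 - 4345)*(77111/27) = -4994*77111/27 = -385092334/27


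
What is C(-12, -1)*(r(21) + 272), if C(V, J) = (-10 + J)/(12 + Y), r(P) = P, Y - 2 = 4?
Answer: -3223/18 ≈ -179.06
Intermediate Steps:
Y = 6 (Y = 2 + 4 = 6)
C(V, J) = -5/9 + J/18 (C(V, J) = (-10 + J)/(12 + 6) = (-10 + J)/18 = (-10 + J)*(1/18) = -5/9 + J/18)
C(-12, -1)*(r(21) + 272) = (-5/9 + (1/18)*(-1))*(21 + 272) = (-5/9 - 1/18)*293 = -11/18*293 = -3223/18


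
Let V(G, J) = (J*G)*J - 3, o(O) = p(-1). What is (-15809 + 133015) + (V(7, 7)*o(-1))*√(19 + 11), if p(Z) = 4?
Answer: 117206 + 1360*√30 ≈ 1.2466e+5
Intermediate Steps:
o(O) = 4
V(G, J) = -3 + G*J² (V(G, J) = (G*J)*J - 3 = G*J² - 3 = -3 + G*J²)
(-15809 + 133015) + (V(7, 7)*o(-1))*√(19 + 11) = (-15809 + 133015) + ((-3 + 7*7²)*4)*√(19 + 11) = 117206 + ((-3 + 7*49)*4)*√30 = 117206 + ((-3 + 343)*4)*√30 = 117206 + (340*4)*√30 = 117206 + 1360*√30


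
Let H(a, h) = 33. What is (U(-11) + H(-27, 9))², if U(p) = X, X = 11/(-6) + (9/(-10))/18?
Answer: 3485689/3600 ≈ 968.25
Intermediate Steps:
X = -113/60 (X = 11*(-⅙) + (9*(-⅒))*(1/18) = -11/6 - 9/10*1/18 = -11/6 - 1/20 = -113/60 ≈ -1.8833)
U(p) = -113/60
(U(-11) + H(-27, 9))² = (-113/60 + 33)² = (1867/60)² = 3485689/3600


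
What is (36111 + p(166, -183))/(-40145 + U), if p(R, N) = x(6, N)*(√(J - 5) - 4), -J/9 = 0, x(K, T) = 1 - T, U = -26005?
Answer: -1415/2646 - 92*I*√5/33075 ≈ -0.53477 - 0.0062198*I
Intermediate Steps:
J = 0 (J = -9*0 = 0)
p(R, N) = (1 - N)*(-4 + I*√5) (p(R, N) = (1 - N)*(√(0 - 5) - 4) = (1 - N)*(√(-5) - 4) = (1 - N)*(I*√5 - 4) = (1 - N)*(-4 + I*√5))
(36111 + p(166, -183))/(-40145 + U) = (36111 + (-1 - 183)*(4 - I*√5))/(-40145 - 26005) = (36111 - 184*(4 - I*√5))/(-66150) = (36111 + (-736 + 184*I*√5))*(-1/66150) = (35375 + 184*I*√5)*(-1/66150) = -1415/2646 - 92*I*√5/33075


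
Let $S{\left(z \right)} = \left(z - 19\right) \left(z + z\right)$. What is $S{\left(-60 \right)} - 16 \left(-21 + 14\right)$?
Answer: $9592$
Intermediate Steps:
$S{\left(z \right)} = 2 z \left(-19 + z\right)$ ($S{\left(z \right)} = \left(z - 19\right) 2 z = \left(-19 + z\right) 2 z = 2 z \left(-19 + z\right)$)
$S{\left(-60 \right)} - 16 \left(-21 + 14\right) = 2 \left(-60\right) \left(-19 - 60\right) - 16 \left(-21 + 14\right) = 2 \left(-60\right) \left(-79\right) - 16 \left(-7\right) = 9480 - -112 = 9480 + 112 = 9592$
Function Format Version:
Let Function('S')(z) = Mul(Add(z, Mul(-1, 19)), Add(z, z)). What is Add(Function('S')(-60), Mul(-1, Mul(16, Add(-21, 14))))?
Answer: 9592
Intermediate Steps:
Function('S')(z) = Mul(2, z, Add(-19, z)) (Function('S')(z) = Mul(Add(z, -19), Mul(2, z)) = Mul(Add(-19, z), Mul(2, z)) = Mul(2, z, Add(-19, z)))
Add(Function('S')(-60), Mul(-1, Mul(16, Add(-21, 14)))) = Add(Mul(2, -60, Add(-19, -60)), Mul(-1, Mul(16, Add(-21, 14)))) = Add(Mul(2, -60, -79), Mul(-1, Mul(16, -7))) = Add(9480, Mul(-1, -112)) = Add(9480, 112) = 9592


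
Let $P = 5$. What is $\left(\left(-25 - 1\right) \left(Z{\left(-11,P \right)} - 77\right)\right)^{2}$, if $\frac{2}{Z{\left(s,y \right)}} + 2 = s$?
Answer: $4024036$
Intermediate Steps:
$Z{\left(s,y \right)} = \frac{2}{-2 + s}$
$\left(\left(-25 - 1\right) \left(Z{\left(-11,P \right)} - 77\right)\right)^{2} = \left(\left(-25 - 1\right) \left(\frac{2}{-2 - 11} - 77\right)\right)^{2} = \left(- 26 \left(\frac{2}{-13} - 77\right)\right)^{2} = \left(- 26 \left(2 \left(- \frac{1}{13}\right) - 77\right)\right)^{2} = \left(- 26 \left(- \frac{2}{13} - 77\right)\right)^{2} = \left(\left(-26\right) \left(- \frac{1003}{13}\right)\right)^{2} = 2006^{2} = 4024036$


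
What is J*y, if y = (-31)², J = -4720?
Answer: -4535920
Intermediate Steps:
y = 961
J*y = -4720*961 = -4535920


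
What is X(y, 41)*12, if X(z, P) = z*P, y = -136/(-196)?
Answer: 16728/49 ≈ 341.39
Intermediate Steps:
y = 34/49 (y = -136*(-1/196) = 34/49 ≈ 0.69388)
X(z, P) = P*z
X(y, 41)*12 = (41*(34/49))*12 = (1394/49)*12 = 16728/49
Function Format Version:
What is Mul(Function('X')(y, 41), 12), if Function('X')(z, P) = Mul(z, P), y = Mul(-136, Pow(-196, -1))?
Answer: Rational(16728, 49) ≈ 341.39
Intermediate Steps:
y = Rational(34, 49) (y = Mul(-136, Rational(-1, 196)) = Rational(34, 49) ≈ 0.69388)
Function('X')(z, P) = Mul(P, z)
Mul(Function('X')(y, 41), 12) = Mul(Mul(41, Rational(34, 49)), 12) = Mul(Rational(1394, 49), 12) = Rational(16728, 49)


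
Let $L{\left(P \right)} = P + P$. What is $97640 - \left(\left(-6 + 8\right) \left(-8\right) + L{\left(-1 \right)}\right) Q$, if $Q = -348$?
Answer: $91376$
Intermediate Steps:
$L{\left(P \right)} = 2 P$
$97640 - \left(\left(-6 + 8\right) \left(-8\right) + L{\left(-1 \right)}\right) Q = 97640 - \left(\left(-6 + 8\right) \left(-8\right) + 2 \left(-1\right)\right) \left(-348\right) = 97640 - \left(2 \left(-8\right) - 2\right) \left(-348\right) = 97640 - \left(-16 - 2\right) \left(-348\right) = 97640 - \left(-18\right) \left(-348\right) = 97640 - 6264 = 91376$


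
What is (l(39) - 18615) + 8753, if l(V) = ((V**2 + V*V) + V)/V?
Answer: -9783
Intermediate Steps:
l(V) = (V + 2*V**2)/V (l(V) = ((V**2 + V**2) + V)/V = (2*V**2 + V)/V = (V + 2*V**2)/V)
(l(39) - 18615) + 8753 = ((1 + 2*39) - 18615) + 8753 = ((1 + 78) - 18615) + 8753 = (79 - 18615) + 8753 = -18536 + 8753 = -9783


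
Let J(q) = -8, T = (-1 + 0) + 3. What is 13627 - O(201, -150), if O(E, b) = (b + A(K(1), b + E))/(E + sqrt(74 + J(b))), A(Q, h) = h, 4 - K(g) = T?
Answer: 183221648/13445 - 33*sqrt(66)/13445 ≈ 13627.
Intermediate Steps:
T = 2 (T = -1 + 3 = 2)
K(g) = 2 (K(g) = 4 - 1*2 = 4 - 2 = 2)
O(E, b) = (E + 2*b)/(E + sqrt(66)) (O(E, b) = (b + (b + E))/(E + sqrt(74 - 8)) = (b + (E + b))/(E + sqrt(66)) = (E + 2*b)/(E + sqrt(66)))
13627 - O(201, -150) = 13627 - (201 + 2*(-150))/(201 + sqrt(66)) = 13627 - (201 - 300)/(201 + sqrt(66)) = 13627 - (-99)/(201 + sqrt(66)) = 13627 + 99/(201 + sqrt(66))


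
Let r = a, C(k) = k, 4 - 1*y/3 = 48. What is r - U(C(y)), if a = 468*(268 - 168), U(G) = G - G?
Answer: 46800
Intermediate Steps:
y = -132 (y = 12 - 3*48 = 12 - 144 = -132)
U(G) = 0
a = 46800 (a = 468*100 = 46800)
r = 46800
r - U(C(y)) = 46800 - 1*0 = 46800 + 0 = 46800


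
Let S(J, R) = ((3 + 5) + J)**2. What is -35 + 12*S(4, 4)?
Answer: 1693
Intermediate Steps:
S(J, R) = (8 + J)**2
-35 + 12*S(4, 4) = -35 + 12*(8 + 4)**2 = -35 + 12*12**2 = -35 + 12*144 = -35 + 1728 = 1693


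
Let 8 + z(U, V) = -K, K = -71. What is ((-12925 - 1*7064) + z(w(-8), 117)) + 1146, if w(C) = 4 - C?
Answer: -18780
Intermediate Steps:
z(U, V) = 63 (z(U, V) = -8 - 1*(-71) = -8 + 71 = 63)
((-12925 - 1*7064) + z(w(-8), 117)) + 1146 = ((-12925 - 1*7064) + 63) + 1146 = ((-12925 - 7064) + 63) + 1146 = (-19989 + 63) + 1146 = -19926 + 1146 = -18780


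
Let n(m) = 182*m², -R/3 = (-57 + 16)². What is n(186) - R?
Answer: 6301515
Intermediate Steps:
R = -5043 (R = -3*(-57 + 16)² = -3*(-41)² = -3*1681 = -5043)
n(186) - R = 182*186² - 1*(-5043) = 182*34596 + 5043 = 6296472 + 5043 = 6301515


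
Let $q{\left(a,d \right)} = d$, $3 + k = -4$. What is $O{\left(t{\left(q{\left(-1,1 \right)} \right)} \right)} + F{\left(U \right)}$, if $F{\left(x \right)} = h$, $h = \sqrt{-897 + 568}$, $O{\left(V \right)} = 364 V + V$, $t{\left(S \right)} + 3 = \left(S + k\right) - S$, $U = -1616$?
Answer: $-3650 + i \sqrt{329} \approx -3650.0 + 18.138 i$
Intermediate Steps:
$k = -7$ ($k = -3 - 4 = -7$)
$t{\left(S \right)} = -10$ ($t{\left(S \right)} = -3 + \left(\left(S - 7\right) - S\right) = -3 + \left(\left(-7 + S\right) - S\right) = -3 - 7 = -10$)
$O{\left(V \right)} = 365 V$
$h = i \sqrt{329}$ ($h = \sqrt{-329} = i \sqrt{329} \approx 18.138 i$)
$F{\left(x \right)} = i \sqrt{329}$
$O{\left(t{\left(q{\left(-1,1 \right)} \right)} \right)} + F{\left(U \right)} = 365 \left(-10\right) + i \sqrt{329} = -3650 + i \sqrt{329}$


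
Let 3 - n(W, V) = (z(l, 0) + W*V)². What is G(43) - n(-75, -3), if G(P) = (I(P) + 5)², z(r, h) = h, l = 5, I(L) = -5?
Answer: 50622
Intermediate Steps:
n(W, V) = 3 - V²*W² (n(W, V) = 3 - (0 + W*V)² = 3 - (0 + V*W)² = 3 - (V*W)² = 3 - V²*W²)
G(P) = 0 (G(P) = (-5 + 5)² = 0² = 0)
G(43) - n(-75, -3) = 0 - (3 - 1*(-3)²*(-75)²) = 0 - (3 - 1*9*5625) = 0 - (3 - 50625) = 0 - 1*(-50622) = 0 + 50622 = 50622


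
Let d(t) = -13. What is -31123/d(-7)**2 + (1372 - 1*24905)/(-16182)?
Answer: -499655309/2734758 ≈ -182.71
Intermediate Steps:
-31123/d(-7)**2 + (1372 - 1*24905)/(-16182) = -31123/((-13)**2) + (1372 - 1*24905)/(-16182) = -31123/169 + (1372 - 24905)*(-1/16182) = -31123*1/169 - 23533*(-1/16182) = -31123/169 + 23533/16182 = -499655309/2734758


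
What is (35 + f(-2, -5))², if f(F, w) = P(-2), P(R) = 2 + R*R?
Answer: 1681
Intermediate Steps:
P(R) = 2 + R²
f(F, w) = 6 (f(F, w) = 2 + (-2)² = 2 + 4 = 6)
(35 + f(-2, -5))² = (35 + 6)² = 41² = 1681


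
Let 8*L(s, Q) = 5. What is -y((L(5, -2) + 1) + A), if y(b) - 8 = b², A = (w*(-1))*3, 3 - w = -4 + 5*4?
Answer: -106137/64 ≈ -1658.4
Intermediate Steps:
L(s, Q) = 5/8 (L(s, Q) = (⅛)*5 = 5/8)
w = -13 (w = 3 - (-4 + 5*4) = 3 - (-4 + 20) = 3 - 1*16 = 3 - 16 = -13)
A = 39 (A = -13*(-1)*3 = 13*3 = 39)
y(b) = 8 + b²
-y((L(5, -2) + 1) + A) = -(8 + ((5/8 + 1) + 39)²) = -(8 + (13/8 + 39)²) = -(8 + (325/8)²) = -(8 + 105625/64) = -1*106137/64 = -106137/64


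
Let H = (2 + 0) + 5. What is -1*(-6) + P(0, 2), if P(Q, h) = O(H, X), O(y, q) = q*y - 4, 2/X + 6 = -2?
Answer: 1/4 ≈ 0.25000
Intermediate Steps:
X = -1/4 (X = 2/(-6 - 2) = 2/(-8) = 2*(-1/8) = -1/4 ≈ -0.25000)
H = 7 (H = 2 + 5 = 7)
O(y, q) = -4 + q*y
P(Q, h) = -23/4 (P(Q, h) = -4 - 1/4*7 = -4 - 7/4 = -23/4)
-1*(-6) + P(0, 2) = -1*(-6) - 23/4 = 6 - 23/4 = 1/4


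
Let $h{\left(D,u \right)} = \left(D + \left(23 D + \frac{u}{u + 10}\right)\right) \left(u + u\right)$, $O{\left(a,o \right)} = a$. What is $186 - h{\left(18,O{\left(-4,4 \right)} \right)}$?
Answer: $\frac{10910}{3} \approx 3636.7$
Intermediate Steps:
$h{\left(D,u \right)} = 2 u \left(24 D + \frac{u}{10 + u}\right)$ ($h{\left(D,u \right)} = \left(D + \left(23 D + \frac{u}{10 + u}\right)\right) 2 u = \left(24 D + \frac{u}{10 + u}\right) 2 u = 2 u \left(24 D + \frac{u}{10 + u}\right)$)
$186 - h{\left(18,O{\left(-4,4 \right)} \right)} = 186 - 2 \left(-4\right) \frac{1}{10 - 4} \left(-4 + 240 \cdot 18 + 24 \cdot 18 \left(-4\right)\right) = 186 - 2 \left(-4\right) \frac{1}{6} \left(-4 + 4320 - 1728\right) = 186 - 2 \left(-4\right) \frac{1}{6} \cdot 2588 = 186 - - \frac{10352}{3} = 186 + \frac{10352}{3} = \frac{10910}{3}$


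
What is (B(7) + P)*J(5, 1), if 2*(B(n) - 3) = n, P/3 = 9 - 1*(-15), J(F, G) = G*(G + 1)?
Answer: 157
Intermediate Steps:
J(F, G) = G*(1 + G)
P = 72 (P = 3*(9 - 1*(-15)) = 3*(9 + 15) = 3*24 = 72)
B(n) = 3 + n/2
(B(7) + P)*J(5, 1) = ((3 + (1/2)*7) + 72)*(1*(1 + 1)) = ((3 + 7/2) + 72)*(1*2) = (13/2 + 72)*2 = (157/2)*2 = 157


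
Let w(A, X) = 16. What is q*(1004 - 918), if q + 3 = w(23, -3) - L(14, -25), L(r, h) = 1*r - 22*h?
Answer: -47386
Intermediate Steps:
L(r, h) = r - 22*h
q = -551 (q = -3 + (16 - (14 - 22*(-25))) = -3 + (16 - (14 + 550)) = -3 + (16 - 1*564) = -3 + (16 - 564) = -3 - 548 = -551)
q*(1004 - 918) = -551*(1004 - 918) = -551*86 = -47386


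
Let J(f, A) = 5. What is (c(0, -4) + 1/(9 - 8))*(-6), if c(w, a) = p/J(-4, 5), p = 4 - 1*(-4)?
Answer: -78/5 ≈ -15.600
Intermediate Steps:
p = 8 (p = 4 + 4 = 8)
c(w, a) = 8/5
(c(0, -4) + 1/(9 - 8))*(-6) = (8/5 + 1/(9 - 8))*(-6) = (8/5 + 1/1)*(-6) = (8/5 + 1)*(-6) = (13/5)*(-6) = -78/5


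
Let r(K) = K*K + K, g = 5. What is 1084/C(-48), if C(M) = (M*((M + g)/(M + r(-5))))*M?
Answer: 1897/6192 ≈ 0.30636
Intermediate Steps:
r(K) = K + K² (r(K) = K² + K = K + K²)
C(M) = M²*(5 + M)/(20 + M) (C(M) = (M*((M + 5)/(M - 5*(1 - 5))))*M = (M*((5 + M)/(M - 5*(-4))))*M = (M*((5 + M)/(M + 20)))*M = (M*((5 + M)/(20 + M)))*M = (M*(5 + M)/(20 + M))*M = M²*(5 + M)/(20 + M))
1084/C(-48) = 1084/(((-48)²*(5 - 48)/(20 - 48))) = 1084/((2304*(-43)/(-28))) = 1084/((2304*(-1/28)*(-43))) = 1084/(24768/7) = 1084*(7/24768) = 1897/6192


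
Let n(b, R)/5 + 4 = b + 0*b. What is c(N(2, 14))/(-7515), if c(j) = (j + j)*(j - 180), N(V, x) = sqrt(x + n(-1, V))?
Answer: 22/7515 + 8*I*sqrt(11)/167 ≈ 0.0029275 + 0.15888*I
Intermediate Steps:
n(b, R) = -20 + 5*b (n(b, R) = -20 + 5*(b + 0*b) = -20 + 5*(b + 0) = -20 + 5*b)
N(V, x) = sqrt(-25 + x) (N(V, x) = sqrt(x + (-20 + 5*(-1))) = sqrt(x + (-20 - 5)) = sqrt(x - 25) = sqrt(-25 + x))
c(j) = 2*j*(-180 + j) (c(j) = (2*j)*(-180 + j) = 2*j*(-180 + j))
c(N(2, 14))/(-7515) = (2*sqrt(-25 + 14)*(-180 + sqrt(-25 + 14)))/(-7515) = (2*sqrt(-11)*(-180 + sqrt(-11)))*(-1/7515) = (2*(I*sqrt(11))*(-180 + I*sqrt(11)))*(-1/7515) = (2*I*sqrt(11)*(-180 + I*sqrt(11)))*(-1/7515) = -2*I*sqrt(11)*(-180 + I*sqrt(11))/7515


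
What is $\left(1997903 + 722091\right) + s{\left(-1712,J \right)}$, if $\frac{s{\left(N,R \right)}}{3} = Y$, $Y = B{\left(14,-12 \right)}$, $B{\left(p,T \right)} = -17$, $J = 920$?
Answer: $2719943$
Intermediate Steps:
$Y = -17$
$s{\left(N,R \right)} = -51$ ($s{\left(N,R \right)} = 3 \left(-17\right) = -51$)
$\left(1997903 + 722091\right) + s{\left(-1712,J \right)} = \left(1997903 + 722091\right) - 51 = 2719994 - 51 = 2719943$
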